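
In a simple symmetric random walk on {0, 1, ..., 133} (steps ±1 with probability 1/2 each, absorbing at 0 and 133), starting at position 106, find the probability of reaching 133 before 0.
P(hit 133 before 0) = 106/133

Let u_k = P(hit 133 before 0 | start at k). Then u_0 = 0, u_133 = 1, and u_k = u_{k-1}/2 + u_{k+1}/2 for 1 ≤ k ≤ 132. This harmonic recurrence is solved by u_k = k/133, giving u_106 = 106/133.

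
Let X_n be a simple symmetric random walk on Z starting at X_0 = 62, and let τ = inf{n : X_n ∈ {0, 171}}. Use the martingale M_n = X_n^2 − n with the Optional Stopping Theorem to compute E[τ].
E[τ] = 6758

M_n = X_n^2 − n is a martingale (since E[X_{n+1}^2 | F_n] = X_n^2 + 1). By OST (τ has finite mean in a bounded region), E[M_τ] = E[M_0] = X_0^2 − 0 = 62^2 = 3844. Also E[M_τ] = E[X_τ^2] − E[τ]. The walk exits at 0 or 171, with P(hit 171 first) = 62/171, so E[X_τ^2] = 171^2 · 62/171 + 0 = 10602. Thus E[τ] = E[X_τ^2] − E[M_τ] = 10602 − 3844 = 6758 = 62(171 − 62) = 6758.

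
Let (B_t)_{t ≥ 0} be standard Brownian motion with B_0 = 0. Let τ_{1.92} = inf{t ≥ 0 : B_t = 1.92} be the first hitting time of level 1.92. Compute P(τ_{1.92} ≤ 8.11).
P(τ_{1.92} ≤ 8.11) = 2(1 − Φ(1.92/√8.11)) = 2(1 − Φ(0.6742)) ≈ 0.5002

By the reflection principle for standard BM, P(τ_b ≤ t) = 2 · P(B_t ≥ b). Since B_t ~ N(0, t), P(B_t ≥ 1.92) = 1 − Φ(1.92/√t) = 1 − Φ(1.92/√8.11) = 1 − Φ(0.6742) ≈ 0.25009. Doubling: P(τ_{1.92} ≤ 8.11) ≈ 2 · 0.25009 = 0.50018 ≈ 0.5002.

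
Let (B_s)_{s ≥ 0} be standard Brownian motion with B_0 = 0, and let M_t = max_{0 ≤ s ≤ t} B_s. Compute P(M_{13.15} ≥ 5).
P(M_{13.15} ≥ 5) = 2·P(B_{13.15} ≥ 5) = 2(1 − Φ(5/√13.15)) ≈ 0.1680

By the reflection principle for Brownian motion, P(M_t ≥ a) = 2 · P(B_t ≥ a) for a ≥ 0. Since B_t ~ N(0, t), P(B_t ≥ 5) = 1 − Φ(5/√t) = 1 − Φ(5/√13.15) = 1 − Φ(1.3788). So
  P(M_{13.15} ≥ 5) = 2(1 − Φ(1.3788)) ≈ 0.1680.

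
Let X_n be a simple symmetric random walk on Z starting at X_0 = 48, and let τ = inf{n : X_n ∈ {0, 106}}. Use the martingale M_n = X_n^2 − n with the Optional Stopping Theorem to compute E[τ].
E[τ] = 2784

M_n = X_n^2 − n is a martingale (since E[X_{n+1}^2 | F_n] = X_n^2 + 1). By OST (τ has finite mean in a bounded region), E[M_τ] = E[M_0] = X_0^2 − 0 = 48^2 = 2304. Also E[M_τ] = E[X_τ^2] − E[τ]. The walk exits at 0 or 106, with P(hit 106 first) = 48/106, so E[X_τ^2] = 106^2 · 48/106 + 0 = 5088. Thus E[τ] = E[X_τ^2] − E[M_τ] = 5088 − 2304 = 2784 = 48(106 − 48) = 2784.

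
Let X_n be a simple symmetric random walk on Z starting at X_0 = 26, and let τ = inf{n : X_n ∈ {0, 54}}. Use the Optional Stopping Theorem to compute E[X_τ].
E[X_τ] = 26

X_n is a martingale and τ is a bounded-mean stopping time (indeed τ is finite a.s. with bounded expectation since the walk is in a bounded region). By the OST, E[X_τ] = E[X_0] = 26. Equivalently: E[X_τ] = 54 · P(hit 54 first) + 0 · P(hit 0 first) = 54 · (26/54) = 26.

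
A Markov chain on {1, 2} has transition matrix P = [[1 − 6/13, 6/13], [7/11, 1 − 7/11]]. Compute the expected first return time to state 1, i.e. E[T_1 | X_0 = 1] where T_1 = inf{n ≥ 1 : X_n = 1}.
E[T_1 | X_0 = 1] = 1/π_1 = 157/91

For an irreducible recurrent Markov chain with stationary distribution π, E[T_i | X_0 = i] = 1/π_i (Kac's formula). Here π_1 = (7/11)/(6/13 + 7/11) = (7/11)/(157/143) = 91/157, so E[T_1 | X_0 = 1] = 1/π_1 = (6/13 + 7/11)/(7/11) = (157/143)/(7/11) = 157/91.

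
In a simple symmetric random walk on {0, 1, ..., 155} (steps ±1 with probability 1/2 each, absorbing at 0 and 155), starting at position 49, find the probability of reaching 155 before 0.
P(hit 155 before 0) = 49/155

Let u_k = P(hit 155 before 0 | start at k). Then u_0 = 0, u_155 = 1, and u_k = u_{k-1}/2 + u_{k+1}/2 for 1 ≤ k ≤ 154. This harmonic recurrence is solved by u_k = k/155, giving u_49 = 49/155.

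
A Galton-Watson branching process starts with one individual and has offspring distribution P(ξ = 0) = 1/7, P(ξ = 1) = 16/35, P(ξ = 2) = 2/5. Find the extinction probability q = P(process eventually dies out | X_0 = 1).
q = 5/14

The pgf is f(s) = 1/7 + 16/35·s + 2/5·s². The extinction probability q is the smallest fixed point of f in [0, 1]. Setting s = f(s):
  2/5·s² + (16/35 − 1)·s + 1/7 = 0
  2/5·s² − (1/7 + 2/5)·s + 1/7 = 0
which factors as (s − 1)·(2/5·s − 1/7) = 0, giving roots s = 1 and s = (1/7)/(2/5) = 5/14.
Mean offspring μ = 16/35 + 2·2/5 = 44/35 > 1 (supercritical), so q < 1. The extinction probability is the smaller root: q = (1/7)/(2/5) = 5/14.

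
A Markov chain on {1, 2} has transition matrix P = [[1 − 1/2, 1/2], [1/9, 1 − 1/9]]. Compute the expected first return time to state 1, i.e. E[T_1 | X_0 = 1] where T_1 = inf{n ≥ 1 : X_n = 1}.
E[T_1 | X_0 = 1] = 1/π_1 = 11/2

For an irreducible recurrent Markov chain with stationary distribution π, E[T_i | X_0 = i] = 1/π_i (Kac's formula). Here π_1 = (1/9)/(1/2 + 1/9) = (1/9)/(11/18) = 2/11, so E[T_1 | X_0 = 1] = 1/π_1 = (1/2 + 1/9)/(1/9) = (11/18)/(1/9) = 11/2.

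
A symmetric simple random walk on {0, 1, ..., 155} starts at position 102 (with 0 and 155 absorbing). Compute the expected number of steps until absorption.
E[τ | X_0 = 102] = 5406

Let v_k = E[τ | X_0 = k]. Boundary: v_0 = v_155 = 0. Recurrence: v_k = 1 + (v_{k-1} + v_{k+1})/2 for 1 ≤ k ≤ 154. The particular solution to v_k − (v_{k-1} + v_{k+1})/2 = 1 is v_k = −k^2. Adding homogeneous solution A + B k and matching boundaries gives v_k = k (155 − k). Substituting k = 102: v_102 = 102 · 53 = 5406.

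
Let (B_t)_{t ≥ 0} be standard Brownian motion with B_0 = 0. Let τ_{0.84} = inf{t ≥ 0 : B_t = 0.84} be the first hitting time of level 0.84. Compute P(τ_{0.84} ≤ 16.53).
P(τ_{0.84} ≤ 16.53) = 2(1 − Φ(0.84/√16.53)) = 2(1 − Φ(0.2066)) ≈ 0.8363

By the reflection principle for standard BM, P(τ_b ≤ t) = 2 · P(B_t ≥ b). Since B_t ~ N(0, t), P(B_t ≥ 0.84) = 1 − Φ(0.84/√t) = 1 − Φ(0.84/√16.53) = 1 − Φ(0.2066) ≈ 0.41816. Doubling: P(τ_{0.84} ≤ 16.53) ≈ 2 · 0.41816 = 0.83632 ≈ 0.8363.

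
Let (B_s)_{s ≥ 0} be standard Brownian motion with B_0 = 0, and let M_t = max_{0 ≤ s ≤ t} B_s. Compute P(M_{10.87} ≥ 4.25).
P(M_{10.87} ≥ 4.25) = 2·P(B_{10.87} ≥ 4.25) = 2(1 − Φ(4.25/√10.87)) ≈ 0.1974

By the reflection principle for Brownian motion, P(M_t ≥ a) = 2 · P(B_t ≥ a) for a ≥ 0. Since B_t ~ N(0, t), P(B_t ≥ 4.25) = 1 − Φ(4.25/√t) = 1 − Φ(4.25/√10.87) = 1 − Φ(1.2891). So
  P(M_{10.87} ≥ 4.25) = 2(1 − Φ(1.2891)) ≈ 0.1974.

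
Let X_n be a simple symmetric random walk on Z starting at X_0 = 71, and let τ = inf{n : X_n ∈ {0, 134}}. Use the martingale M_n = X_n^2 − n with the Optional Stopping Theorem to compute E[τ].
E[τ] = 4473

M_n = X_n^2 − n is a martingale (since E[X_{n+1}^2 | F_n] = X_n^2 + 1). By OST (τ has finite mean in a bounded region), E[M_τ] = E[M_0] = X_0^2 − 0 = 71^2 = 5041. Also E[M_τ] = E[X_τ^2] − E[τ]. The walk exits at 0 or 134, with P(hit 134 first) = 71/134, so E[X_τ^2] = 134^2 · 71/134 + 0 = 9514. Thus E[τ] = E[X_τ^2] − E[M_τ] = 9514 − 5041 = 4473 = 71(134 − 71) = 4473.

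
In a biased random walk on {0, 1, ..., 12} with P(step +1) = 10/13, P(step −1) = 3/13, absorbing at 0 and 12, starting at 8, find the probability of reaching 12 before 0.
P(hit 12 before 0) = (1 − (3/10)^8) / (1 − (3/10)^12) = 100810000/100816561

Let u_k denote P(reach 12 before 0 | start at k). Boundary: u_0 = 0, u_12 = 1. Recurrence: u_k = 10/13·u_{k+1} + 3/13·u_{k-1} for 1 ≤ k ≤ 11. Try u_k = A + B·r^k with r = q/p = (3/13)/(10/13) = 3/10. Substitution satisfies the recurrence; boundary conditions give:
  u_k = (1 − r^k) / (1 − r^N) = (1 − (3/10)^8) / (1 − (3/10)^12) = 100810000/100816561.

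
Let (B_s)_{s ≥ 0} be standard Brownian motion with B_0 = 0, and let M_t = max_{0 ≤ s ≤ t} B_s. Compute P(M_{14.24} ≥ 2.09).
P(M_{14.24} ≥ 2.09) = 2·P(B_{14.24} ≥ 2.09) = 2(1 − Φ(2.09/√14.24)) ≈ 0.5797

By the reflection principle for Brownian motion, P(M_t ≥ a) = 2 · P(B_t ≥ a) for a ≥ 0. Since B_t ~ N(0, t), P(B_t ≥ 2.09) = 1 − Φ(2.09/√t) = 1 − Φ(2.09/√14.24) = 1 − Φ(0.5538). So
  P(M_{14.24} ≥ 2.09) = 2(1 − Φ(0.5538)) ≈ 0.5797.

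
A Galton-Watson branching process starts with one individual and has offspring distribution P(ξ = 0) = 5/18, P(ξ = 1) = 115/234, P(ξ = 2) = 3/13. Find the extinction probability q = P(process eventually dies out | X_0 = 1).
q = 1

Mean offspring μ = 0·5/18 + 1·115/234 + 2·3/13 = 223/234 ≤ 1. For μ ≤ 1 with offspring not concentrated at 1, the Galton-Watson process goes extinct almost surely, so q = 1.
(Algebraic check: The pgf is f(s) = 5/18 + 115/234·s + 3/13·s². The extinction probability q is the smallest fixed point of f in [0, 1]. Setting s = f(s):
  3/13·s² + (115/234 − 1)·s + 5/18 = 0
  3/13·s² − (5/18 + 3/13)·s + 5/18 = 0
which factors as (s − 1)·(3/13·s − 5/18) = 0, giving roots s = 1 and s = (5/18)/(3/13) = 65/54. Since 65/54 ≥ 1, the smallest root in [0, 1] is s = 1.)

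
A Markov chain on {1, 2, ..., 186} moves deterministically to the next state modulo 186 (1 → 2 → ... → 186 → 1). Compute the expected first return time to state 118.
E[T_118 | X_0 = 118] = 186

The chain cycles deterministically, so starting at state 118 it returns in exactly 186 steps. Equivalently, the stationary distribution is uniform π_j = 1/186 for every state j, so by Kac's formula E[T_118] = 1/π_118 = 186.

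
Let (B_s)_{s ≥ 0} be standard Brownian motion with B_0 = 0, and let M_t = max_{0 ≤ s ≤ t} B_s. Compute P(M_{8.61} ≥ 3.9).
P(M_{8.61} ≥ 3.9) = 2·P(B_{8.61} ≥ 3.9) = 2(1 − Φ(3.9/√8.61)) ≈ 0.1838

By the reflection principle for Brownian motion, P(M_t ≥ a) = 2 · P(B_t ≥ a) for a ≥ 0. Since B_t ~ N(0, t), P(B_t ≥ 3.9) = 1 − Φ(3.9/√t) = 1 − Φ(3.9/√8.61) = 1 − Φ(1.3291). So
  P(M_{8.61} ≥ 3.9) = 2(1 − Φ(1.3291)) ≈ 0.1838.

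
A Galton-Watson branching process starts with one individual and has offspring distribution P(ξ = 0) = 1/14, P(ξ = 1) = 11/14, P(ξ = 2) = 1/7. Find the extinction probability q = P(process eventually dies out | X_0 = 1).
q = 1/2

The pgf is f(s) = 1/14 + 11/14·s + 1/7·s². The extinction probability q is the smallest fixed point of f in [0, 1]. Setting s = f(s):
  1/7·s² + (11/14 − 1)·s + 1/14 = 0
  1/7·s² − (1/14 + 1/7)·s + 1/14 = 0
which factors as (s − 1)·(1/7·s − 1/14) = 0, giving roots s = 1 and s = (1/14)/(1/7) = 1/2.
Mean offspring μ = 11/14 + 2·1/7 = 15/14 > 1 (supercritical), so q < 1. The extinction probability is the smaller root: q = (1/14)/(1/7) = 1/2.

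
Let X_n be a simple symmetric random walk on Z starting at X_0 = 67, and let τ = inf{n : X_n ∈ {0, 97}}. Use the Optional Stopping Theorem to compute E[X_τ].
E[X_τ] = 67

X_n is a martingale and τ is a bounded-mean stopping time (indeed τ is finite a.s. with bounded expectation since the walk is in a bounded region). By the OST, E[X_τ] = E[X_0] = 67. Equivalently: E[X_τ] = 97 · P(hit 97 first) + 0 · P(hit 0 first) = 97 · (67/97) = 67.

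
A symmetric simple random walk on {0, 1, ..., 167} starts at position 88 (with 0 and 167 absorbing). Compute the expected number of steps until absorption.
E[τ | X_0 = 88] = 6952

Let v_k = E[τ | X_0 = k]. Boundary: v_0 = v_167 = 0. Recurrence: v_k = 1 + (v_{k-1} + v_{k+1})/2 for 1 ≤ k ≤ 166. The particular solution to v_k − (v_{k-1} + v_{k+1})/2 = 1 is v_k = −k^2. Adding homogeneous solution A + B k and matching boundaries gives v_k = k (167 − k). Substituting k = 88: v_88 = 88 · 79 = 6952.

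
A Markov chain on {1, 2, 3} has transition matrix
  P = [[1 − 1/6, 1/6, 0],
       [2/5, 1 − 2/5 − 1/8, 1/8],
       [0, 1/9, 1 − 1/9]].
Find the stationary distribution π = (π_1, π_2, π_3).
π = (96/181, 40/181, 45/181)

This is a birth-death chain on three states, which satisfies detailed balance: π_1 · P_{12} = π_2 · P_{21} and π_2 · P_{23} = π_3 · P_{32}.
From π_1 · 1/6 = π_2 · 2/5: π_2/π_1 = (1/6)/(2/5) = 5/12.
From π_2 · 1/8 = π_3 · 1/9: π_3/π_2 = (1/8)/(1/9) = 9/8.
Take π_1 proportional to 1; then unnormalized π = (1, 5/12, 15/32). Normalize by dividing by the sum 181/96:
  π = (96/181, 40/181, 45/181).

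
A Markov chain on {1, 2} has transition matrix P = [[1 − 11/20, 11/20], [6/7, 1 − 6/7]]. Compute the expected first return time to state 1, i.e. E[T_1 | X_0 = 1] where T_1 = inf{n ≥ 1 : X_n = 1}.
E[T_1 | X_0 = 1] = 1/π_1 = 197/120

For an irreducible recurrent Markov chain with stationary distribution π, E[T_i | X_0 = i] = 1/π_i (Kac's formula). Here π_1 = (6/7)/(11/20 + 6/7) = (6/7)/(197/140) = 120/197, so E[T_1 | X_0 = 1] = 1/π_1 = (11/20 + 6/7)/(6/7) = (197/140)/(6/7) = 197/120.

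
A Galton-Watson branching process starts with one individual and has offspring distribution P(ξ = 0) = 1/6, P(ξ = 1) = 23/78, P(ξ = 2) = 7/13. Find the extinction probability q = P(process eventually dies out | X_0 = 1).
q = 13/42

The pgf is f(s) = 1/6 + 23/78·s + 7/13·s². The extinction probability q is the smallest fixed point of f in [0, 1]. Setting s = f(s):
  7/13·s² + (23/78 − 1)·s + 1/6 = 0
  7/13·s² − (1/6 + 7/13)·s + 1/6 = 0
which factors as (s − 1)·(7/13·s − 1/6) = 0, giving roots s = 1 and s = (1/6)/(7/13) = 13/42.
Mean offspring μ = 23/78 + 2·7/13 = 107/78 > 1 (supercritical), so q < 1. The extinction probability is the smaller root: q = (1/6)/(7/13) = 13/42.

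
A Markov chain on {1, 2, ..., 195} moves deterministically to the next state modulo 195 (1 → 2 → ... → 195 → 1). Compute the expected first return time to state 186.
E[T_186 | X_0 = 186] = 195

The chain cycles deterministically, so starting at state 186 it returns in exactly 195 steps. Equivalently, the stationary distribution is uniform π_j = 1/195 for every state j, so by Kac's formula E[T_186] = 1/π_186 = 195.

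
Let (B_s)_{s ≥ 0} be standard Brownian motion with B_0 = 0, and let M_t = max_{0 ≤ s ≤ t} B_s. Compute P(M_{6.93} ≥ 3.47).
P(M_{6.93} ≥ 3.47) = 2·P(B_{6.93} ≥ 3.47) = 2(1 − Φ(3.47/√6.93)) ≈ 0.1875

By the reflection principle for Brownian motion, P(M_t ≥ a) = 2 · P(B_t ≥ a) for a ≥ 0. Since B_t ~ N(0, t), P(B_t ≥ 3.47) = 1 − Φ(3.47/√t) = 1 − Φ(3.47/√6.93) = 1 − Φ(1.3181). So
  P(M_{6.93} ≥ 3.47) = 2(1 − Φ(1.3181)) ≈ 0.1875.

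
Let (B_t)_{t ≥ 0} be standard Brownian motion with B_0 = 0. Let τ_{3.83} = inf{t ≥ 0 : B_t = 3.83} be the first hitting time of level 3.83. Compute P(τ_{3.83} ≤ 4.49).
P(τ_{3.83} ≤ 4.49) = 2(1 − Φ(3.83/√4.49)) = 2(1 − Φ(1.8075)) ≈ 0.0707

By the reflection principle for standard BM, P(τ_b ≤ t) = 2 · P(B_t ≥ b). Since B_t ~ N(0, t), P(B_t ≥ 3.83) = 1 − Φ(3.83/√t) = 1 − Φ(3.83/√4.49) = 1 − Φ(1.8075) ≈ 0.03534. Doubling: P(τ_{3.83} ≤ 4.49) ≈ 2 · 0.03534 = 0.07068 ≈ 0.0707.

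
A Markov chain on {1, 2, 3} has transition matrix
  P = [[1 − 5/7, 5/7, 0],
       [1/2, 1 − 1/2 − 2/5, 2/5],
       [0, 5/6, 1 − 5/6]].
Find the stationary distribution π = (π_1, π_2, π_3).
π = (35/109, 50/109, 24/109)

This is a birth-death chain on three states, which satisfies detailed balance: π_1 · P_{12} = π_2 · P_{21} and π_2 · P_{23} = π_3 · P_{32}.
From π_1 · 5/7 = π_2 · 1/2: π_2/π_1 = (5/7)/(1/2) = 10/7.
From π_2 · 2/5 = π_3 · 5/6: π_3/π_2 = (2/5)/(5/6) = 12/25.
Take π_1 proportional to 1; then unnormalized π = (1, 10/7, 24/35). Normalize by dividing by the sum 109/35:
  π = (35/109, 50/109, 24/109).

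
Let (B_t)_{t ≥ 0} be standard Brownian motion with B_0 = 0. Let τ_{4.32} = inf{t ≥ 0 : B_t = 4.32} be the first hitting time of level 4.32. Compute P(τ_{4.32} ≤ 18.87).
P(τ_{4.32} ≤ 18.87) = 2(1 − Φ(4.32/√18.87)) = 2(1 − Φ(0.9945)) ≈ 0.3200

By the reflection principle for standard BM, P(τ_b ≤ t) = 2 · P(B_t ≥ b). Since B_t ~ N(0, t), P(B_t ≥ 4.32) = 1 − Φ(4.32/√t) = 1 − Φ(4.32/√18.87) = 1 − Φ(0.9945) ≈ 0.15999. Doubling: P(τ_{4.32} ≤ 18.87) ≈ 2 · 0.15999 = 0.31998 ≈ 0.3200.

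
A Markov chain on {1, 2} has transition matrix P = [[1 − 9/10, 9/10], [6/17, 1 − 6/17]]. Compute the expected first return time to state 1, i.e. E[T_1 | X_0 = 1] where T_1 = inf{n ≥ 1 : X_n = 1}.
E[T_1 | X_0 = 1] = 1/π_1 = 71/20

For an irreducible recurrent Markov chain with stationary distribution π, E[T_i | X_0 = i] = 1/π_i (Kac's formula). Here π_1 = (6/17)/(9/10 + 6/17) = (6/17)/(213/170) = 20/71, so E[T_1 | X_0 = 1] = 1/π_1 = (9/10 + 6/17)/(6/17) = (213/170)/(6/17) = 71/20.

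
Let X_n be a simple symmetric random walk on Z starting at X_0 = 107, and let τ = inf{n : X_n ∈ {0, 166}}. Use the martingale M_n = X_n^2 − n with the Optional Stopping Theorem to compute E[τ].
E[τ] = 6313

M_n = X_n^2 − n is a martingale (since E[X_{n+1}^2 | F_n] = X_n^2 + 1). By OST (τ has finite mean in a bounded region), E[M_τ] = E[M_0] = X_0^2 − 0 = 107^2 = 11449. Also E[M_τ] = E[X_τ^2] − E[τ]. The walk exits at 0 or 166, with P(hit 166 first) = 107/166, so E[X_τ^2] = 166^2 · 107/166 + 0 = 17762. Thus E[τ] = E[X_τ^2] − E[M_τ] = 17762 − 11449 = 6313 = 107(166 − 107) = 6313.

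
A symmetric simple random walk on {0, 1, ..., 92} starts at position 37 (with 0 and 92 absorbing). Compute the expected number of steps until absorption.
E[τ | X_0 = 37] = 2035

Let v_k = E[τ | X_0 = k]. Boundary: v_0 = v_92 = 0. Recurrence: v_k = 1 + (v_{k-1} + v_{k+1})/2 for 1 ≤ k ≤ 91. The particular solution to v_k − (v_{k-1} + v_{k+1})/2 = 1 is v_k = −k^2. Adding homogeneous solution A + B k and matching boundaries gives v_k = k (92 − k). Substituting k = 37: v_37 = 37 · 55 = 2035.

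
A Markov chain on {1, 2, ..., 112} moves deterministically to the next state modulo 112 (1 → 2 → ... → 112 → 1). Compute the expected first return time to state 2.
E[T_2 | X_0 = 2] = 112

The chain cycles deterministically, so starting at state 2 it returns in exactly 112 steps. Equivalently, the stationary distribution is uniform π_j = 1/112 for every state j, so by Kac's formula E[T_2] = 1/π_2 = 112.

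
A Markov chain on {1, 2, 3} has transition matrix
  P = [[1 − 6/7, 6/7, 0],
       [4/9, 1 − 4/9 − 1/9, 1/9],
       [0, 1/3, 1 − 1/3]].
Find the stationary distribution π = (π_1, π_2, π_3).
π = (7/25, 27/50, 9/50)

This is a birth-death chain on three states, which satisfies detailed balance: π_1 · P_{12} = π_2 · P_{21} and π_2 · P_{23} = π_3 · P_{32}.
From π_1 · 6/7 = π_2 · 4/9: π_2/π_1 = (6/7)/(4/9) = 27/14.
From π_2 · 1/9 = π_3 · 1/3: π_3/π_2 = (1/9)/(1/3) = 1/3.
Take π_1 proportional to 1; then unnormalized π = (1, 27/14, 9/14). Normalize by dividing by the sum 25/7:
  π = (7/25, 27/50, 9/50).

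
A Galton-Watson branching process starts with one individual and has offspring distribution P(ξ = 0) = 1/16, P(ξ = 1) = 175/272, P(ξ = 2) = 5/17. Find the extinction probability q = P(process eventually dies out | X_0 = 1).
q = 17/80

The pgf is f(s) = 1/16 + 175/272·s + 5/17·s². The extinction probability q is the smallest fixed point of f in [0, 1]. Setting s = f(s):
  5/17·s² + (175/272 − 1)·s + 1/16 = 0
  5/17·s² − (1/16 + 5/17)·s + 1/16 = 0
which factors as (s − 1)·(5/17·s − 1/16) = 0, giving roots s = 1 and s = (1/16)/(5/17) = 17/80.
Mean offspring μ = 175/272 + 2·5/17 = 335/272 > 1 (supercritical), so q < 1. The extinction probability is the smaller root: q = (1/16)/(5/17) = 17/80.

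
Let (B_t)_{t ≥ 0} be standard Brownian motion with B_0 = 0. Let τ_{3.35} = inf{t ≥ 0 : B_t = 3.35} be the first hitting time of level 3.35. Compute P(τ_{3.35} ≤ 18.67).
P(τ_{3.35} ≤ 18.67) = 2(1 − Φ(3.35/√18.67)) = 2(1 − Φ(0.7753)) ≈ 0.4382

By the reflection principle for standard BM, P(τ_b ≤ t) = 2 · P(B_t ≥ b). Since B_t ~ N(0, t), P(B_t ≥ 3.35) = 1 − Φ(3.35/√t) = 1 − Φ(3.35/√18.67) = 1 − Φ(0.7753) ≈ 0.21908. Doubling: P(τ_{3.35} ≤ 18.67) ≈ 2 · 0.21908 = 0.43816 ≈ 0.4382.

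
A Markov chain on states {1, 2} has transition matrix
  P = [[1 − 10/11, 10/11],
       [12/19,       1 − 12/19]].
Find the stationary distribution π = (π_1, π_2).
π_1 = 66/161, π_2 = 95/161

Solve πP = π with π_1 + π_2 = 1. From πP = π: π_1 · (1 − 10/11) + π_2 · 12/19 = π_1 ⇒ π_2 · 12/19 = π_1 · 10/11 ⇒ π_2/π_1 = (10/11)/(12/19) = 95/66. Together with π_1 + π_2 = 1:
  π_1 = (12/19)/(10/11 + 12/19) = (12/19)/(322/209) = 66/161,
  π_2 = (10/11)/(10/11 + 12/19) = (10/11)/(322/209) = 95/161.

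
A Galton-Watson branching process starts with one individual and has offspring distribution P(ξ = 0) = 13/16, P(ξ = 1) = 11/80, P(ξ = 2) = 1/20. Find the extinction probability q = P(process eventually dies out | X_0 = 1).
q = 1

Mean offspring μ = 0·13/16 + 1·11/80 + 2·1/20 = 19/80 ≤ 1. For μ ≤ 1 with offspring not concentrated at 1, the Galton-Watson process goes extinct almost surely, so q = 1.
(Algebraic check: The pgf is f(s) = 13/16 + 11/80·s + 1/20·s². The extinction probability q is the smallest fixed point of f in [0, 1]. Setting s = f(s):
  1/20·s² + (11/80 − 1)·s + 13/16 = 0
  1/20·s² − (13/16 + 1/20)·s + 13/16 = 0
which factors as (s − 1)·(1/20·s − 13/16) = 0, giving roots s = 1 and s = (13/16)/(1/20) = 65/4. Since 65/4 ≥ 1, the smallest root in [0, 1] is s = 1.)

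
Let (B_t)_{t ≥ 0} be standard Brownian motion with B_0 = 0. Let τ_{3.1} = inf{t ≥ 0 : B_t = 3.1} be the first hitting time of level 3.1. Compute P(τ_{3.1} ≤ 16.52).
P(τ_{3.1} ≤ 16.52) = 2(1 − Φ(3.1/√16.52)) = 2(1 − Φ(0.7627)) ≈ 0.4456

By the reflection principle for standard BM, P(τ_b ≤ t) = 2 · P(B_t ≥ b). Since B_t ~ N(0, t), P(B_t ≥ 3.1) = 1 − Φ(3.1/√t) = 1 − Φ(3.1/√16.52) = 1 − Φ(0.7627) ≈ 0.22282. Doubling: P(τ_{3.1} ≤ 16.52) ≈ 2 · 0.22282 = 0.44564 ≈ 0.4456.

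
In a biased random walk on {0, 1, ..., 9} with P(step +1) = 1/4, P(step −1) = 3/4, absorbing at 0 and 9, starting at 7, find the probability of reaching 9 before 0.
P(hit 9 before 0) = (1 − (3)^7) / (1 − (3)^9) = 1093/9841

Let u_k denote P(reach 9 before 0 | start at k). Boundary: u_0 = 0, u_9 = 1. Recurrence: u_k = 1/4·u_{k+1} + 3/4·u_{k-1} for 1 ≤ k ≤ 8. Try u_k = A + B·r^k with r = q/p = (3/4)/(1/4) = 3. Substitution satisfies the recurrence; boundary conditions give:
  u_k = (1 − r^k) / (1 − r^N) = (1 − (3)^7) / (1 − (3)^9) = 1093/9841.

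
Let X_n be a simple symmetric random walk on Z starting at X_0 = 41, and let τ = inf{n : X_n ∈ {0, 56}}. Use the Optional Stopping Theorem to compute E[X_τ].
E[X_τ] = 41

X_n is a martingale and τ is a bounded-mean stopping time (indeed τ is finite a.s. with bounded expectation since the walk is in a bounded region). By the OST, E[X_τ] = E[X_0] = 41. Equivalently: E[X_τ] = 56 · P(hit 56 first) + 0 · P(hit 0 first) = 56 · (41/56) = 41.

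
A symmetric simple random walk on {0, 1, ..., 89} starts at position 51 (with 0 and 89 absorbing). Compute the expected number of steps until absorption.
E[τ | X_0 = 51] = 1938

Let v_k = E[τ | X_0 = k]. Boundary: v_0 = v_89 = 0. Recurrence: v_k = 1 + (v_{k-1} + v_{k+1})/2 for 1 ≤ k ≤ 88. The particular solution to v_k − (v_{k-1} + v_{k+1})/2 = 1 is v_k = −k^2. Adding homogeneous solution A + B k and matching boundaries gives v_k = k (89 − k). Substituting k = 51: v_51 = 51 · 38 = 1938.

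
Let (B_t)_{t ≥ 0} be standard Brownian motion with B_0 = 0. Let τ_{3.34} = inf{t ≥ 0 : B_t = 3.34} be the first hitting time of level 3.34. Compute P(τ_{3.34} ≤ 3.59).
P(τ_{3.34} ≤ 3.59) = 2(1 − Φ(3.34/√3.59)) = 2(1 − Φ(1.7628)) ≈ 0.0779

By the reflection principle for standard BM, P(τ_b ≤ t) = 2 · P(B_t ≥ b). Since B_t ~ N(0, t), P(B_t ≥ 3.34) = 1 − Φ(3.34/√t) = 1 − Φ(3.34/√3.59) = 1 − Φ(1.7628) ≈ 0.03897. Doubling: P(τ_{3.34} ≤ 3.59) ≈ 2 · 0.03897 = 0.07794 ≈ 0.0779.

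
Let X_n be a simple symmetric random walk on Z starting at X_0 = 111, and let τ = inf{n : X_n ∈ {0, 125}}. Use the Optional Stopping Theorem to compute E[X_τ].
E[X_τ] = 111

X_n is a martingale and τ is a bounded-mean stopping time (indeed τ is finite a.s. with bounded expectation since the walk is in a bounded region). By the OST, E[X_τ] = E[X_0] = 111. Equivalently: E[X_τ] = 125 · P(hit 125 first) + 0 · P(hit 0 first) = 125 · (111/125) = 111.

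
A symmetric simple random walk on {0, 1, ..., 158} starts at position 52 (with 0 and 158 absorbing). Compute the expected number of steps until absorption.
E[τ | X_0 = 52] = 5512

Let v_k = E[τ | X_0 = k]. Boundary: v_0 = v_158 = 0. Recurrence: v_k = 1 + (v_{k-1} + v_{k+1})/2 for 1 ≤ k ≤ 157. The particular solution to v_k − (v_{k-1} + v_{k+1})/2 = 1 is v_k = −k^2. Adding homogeneous solution A + B k and matching boundaries gives v_k = k (158 − k). Substituting k = 52: v_52 = 52 · 106 = 5512.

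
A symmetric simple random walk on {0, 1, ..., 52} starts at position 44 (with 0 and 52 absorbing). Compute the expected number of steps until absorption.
E[τ | X_0 = 44] = 352

Let v_k = E[τ | X_0 = k]. Boundary: v_0 = v_52 = 0. Recurrence: v_k = 1 + (v_{k-1} + v_{k+1})/2 for 1 ≤ k ≤ 51. The particular solution to v_k − (v_{k-1} + v_{k+1})/2 = 1 is v_k = −k^2. Adding homogeneous solution A + B k and matching boundaries gives v_k = k (52 − k). Substituting k = 44: v_44 = 44 · 8 = 352.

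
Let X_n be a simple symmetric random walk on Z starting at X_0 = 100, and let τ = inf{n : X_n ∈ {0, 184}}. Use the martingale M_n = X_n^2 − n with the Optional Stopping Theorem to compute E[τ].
E[τ] = 8400

M_n = X_n^2 − n is a martingale (since E[X_{n+1}^2 | F_n] = X_n^2 + 1). By OST (τ has finite mean in a bounded region), E[M_τ] = E[M_0] = X_0^2 − 0 = 100^2 = 10000. Also E[M_τ] = E[X_τ^2] − E[τ]. The walk exits at 0 or 184, with P(hit 184 first) = 100/184, so E[X_τ^2] = 184^2 · 100/184 + 0 = 18400. Thus E[τ] = E[X_τ^2] − E[M_τ] = 18400 − 10000 = 8400 = 100(184 − 100) = 8400.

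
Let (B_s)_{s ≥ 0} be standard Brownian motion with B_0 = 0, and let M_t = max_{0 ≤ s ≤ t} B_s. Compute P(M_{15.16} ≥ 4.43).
P(M_{15.16} ≥ 4.43) = 2·P(B_{15.16} ≥ 4.43) = 2(1 − Φ(4.43/√15.16)) ≈ 0.2552

By the reflection principle for Brownian motion, P(M_t ≥ a) = 2 · P(B_t ≥ a) for a ≥ 0. Since B_t ~ N(0, t), P(B_t ≥ 4.43) = 1 − Φ(4.43/√t) = 1 − Φ(4.43/√15.16) = 1 − Φ(1.1378). So
  P(M_{15.16} ≥ 4.43) = 2(1 − Φ(1.1378)) ≈ 0.2552.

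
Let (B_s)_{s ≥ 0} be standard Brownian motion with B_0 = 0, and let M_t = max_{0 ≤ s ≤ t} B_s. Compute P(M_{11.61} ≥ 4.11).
P(M_{11.61} ≥ 4.11) = 2·P(B_{11.61} ≥ 4.11) = 2(1 − Φ(4.11/√11.61)) ≈ 0.2277

By the reflection principle for Brownian motion, P(M_t ≥ a) = 2 · P(B_t ≥ a) for a ≥ 0. Since B_t ~ N(0, t), P(B_t ≥ 4.11) = 1 − Φ(4.11/√t) = 1 − Φ(4.11/√11.61) = 1 − Φ(1.2062). So
  P(M_{11.61} ≥ 4.11) = 2(1 − Φ(1.2062)) ≈ 0.2277.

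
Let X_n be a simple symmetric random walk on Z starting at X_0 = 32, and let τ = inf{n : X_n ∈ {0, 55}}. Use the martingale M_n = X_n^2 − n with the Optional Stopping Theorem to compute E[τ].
E[τ] = 736

M_n = X_n^2 − n is a martingale (since E[X_{n+1}^2 | F_n] = X_n^2 + 1). By OST (τ has finite mean in a bounded region), E[M_τ] = E[M_0] = X_0^2 − 0 = 32^2 = 1024. Also E[M_τ] = E[X_τ^2] − E[τ]. The walk exits at 0 or 55, with P(hit 55 first) = 32/55, so E[X_τ^2] = 55^2 · 32/55 + 0 = 1760. Thus E[τ] = E[X_τ^2] − E[M_τ] = 1760 − 1024 = 736 = 32(55 − 32) = 736.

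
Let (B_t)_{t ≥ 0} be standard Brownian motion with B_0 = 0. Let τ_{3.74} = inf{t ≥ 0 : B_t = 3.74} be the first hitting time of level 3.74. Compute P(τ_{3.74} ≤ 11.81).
P(τ_{3.74} ≤ 11.81) = 2(1 − Φ(3.74/√11.81)) = 2(1 − Φ(1.0883)) ≈ 0.2765

By the reflection principle for standard BM, P(τ_b ≤ t) = 2 · P(B_t ≥ b). Since B_t ~ N(0, t), P(B_t ≥ 3.74) = 1 − Φ(3.74/√t) = 1 − Φ(3.74/√11.81) = 1 − Φ(1.0883) ≈ 0.13823. Doubling: P(τ_{3.74} ≤ 11.81) ≈ 2 · 0.13823 = 0.27646 ≈ 0.2765.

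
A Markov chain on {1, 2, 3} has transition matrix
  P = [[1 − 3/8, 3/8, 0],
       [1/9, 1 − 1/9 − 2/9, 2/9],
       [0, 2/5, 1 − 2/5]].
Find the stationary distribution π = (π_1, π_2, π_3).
π = (4/25, 27/50, 3/10)

This is a birth-death chain on three states, which satisfies detailed balance: π_1 · P_{12} = π_2 · P_{21} and π_2 · P_{23} = π_3 · P_{32}.
From π_1 · 3/8 = π_2 · 1/9: π_2/π_1 = (3/8)/(1/9) = 27/8.
From π_2 · 2/9 = π_3 · 2/5: π_3/π_2 = (2/9)/(2/5) = 5/9.
Take π_1 proportional to 1; then unnormalized π = (1, 27/8, 15/8). Normalize by dividing by the sum 25/4:
  π = (4/25, 27/50, 3/10).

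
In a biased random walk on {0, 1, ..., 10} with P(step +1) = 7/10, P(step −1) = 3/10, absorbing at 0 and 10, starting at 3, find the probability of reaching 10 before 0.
P(hit 10 before 0) = (1 − (3/7)^3) / (1 − (3/7)^10) = 65059897/70604050

Let u_k denote P(reach 10 before 0 | start at k). Boundary: u_0 = 0, u_10 = 1. Recurrence: u_k = 7/10·u_{k+1} + 3/10·u_{k-1} for 1 ≤ k ≤ 9. Try u_k = A + B·r^k with r = q/p = (3/10)/(7/10) = 3/7. Substitution satisfies the recurrence; boundary conditions give:
  u_k = (1 − r^k) / (1 − r^N) = (1 − (3/7)^3) / (1 − (3/7)^10) = 65059897/70604050.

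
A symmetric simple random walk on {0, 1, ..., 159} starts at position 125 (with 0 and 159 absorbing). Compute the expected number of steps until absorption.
E[τ | X_0 = 125] = 4250

Let v_k = E[τ | X_0 = k]. Boundary: v_0 = v_159 = 0. Recurrence: v_k = 1 + (v_{k-1} + v_{k+1})/2 for 1 ≤ k ≤ 158. The particular solution to v_k − (v_{k-1} + v_{k+1})/2 = 1 is v_k = −k^2. Adding homogeneous solution A + B k and matching boundaries gives v_k = k (159 − k). Substituting k = 125: v_125 = 125 · 34 = 4250.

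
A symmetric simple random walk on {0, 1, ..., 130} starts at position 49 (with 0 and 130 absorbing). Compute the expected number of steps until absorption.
E[τ | X_0 = 49] = 3969

Let v_k = E[τ | X_0 = k]. Boundary: v_0 = v_130 = 0. Recurrence: v_k = 1 + (v_{k-1} + v_{k+1})/2 for 1 ≤ k ≤ 129. The particular solution to v_k − (v_{k-1} + v_{k+1})/2 = 1 is v_k = −k^2. Adding homogeneous solution A + B k and matching boundaries gives v_k = k (130 − k). Substituting k = 49: v_49 = 49 · 81 = 3969.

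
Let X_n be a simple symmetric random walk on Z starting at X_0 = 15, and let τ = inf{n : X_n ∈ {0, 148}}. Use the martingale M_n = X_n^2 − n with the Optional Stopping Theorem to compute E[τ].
E[τ] = 1995

M_n = X_n^2 − n is a martingale (since E[X_{n+1}^2 | F_n] = X_n^2 + 1). By OST (τ has finite mean in a bounded region), E[M_τ] = E[M_0] = X_0^2 − 0 = 15^2 = 225. Also E[M_τ] = E[X_τ^2] − E[τ]. The walk exits at 0 or 148, with P(hit 148 first) = 15/148, so E[X_τ^2] = 148^2 · 15/148 + 0 = 2220. Thus E[τ] = E[X_τ^2] − E[M_τ] = 2220 − 225 = 1995 = 15(148 − 15) = 1995.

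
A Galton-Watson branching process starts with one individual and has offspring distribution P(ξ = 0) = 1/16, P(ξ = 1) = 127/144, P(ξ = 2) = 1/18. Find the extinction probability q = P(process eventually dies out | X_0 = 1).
q = 1

Mean offspring μ = 0·1/16 + 1·127/144 + 2·1/18 = 143/144 ≤ 1. For μ ≤ 1 with offspring not concentrated at 1, the Galton-Watson process goes extinct almost surely, so q = 1.
(Algebraic check: The pgf is f(s) = 1/16 + 127/144·s + 1/18·s². The extinction probability q is the smallest fixed point of f in [0, 1]. Setting s = f(s):
  1/18·s² + (127/144 − 1)·s + 1/16 = 0
  1/18·s² − (1/16 + 1/18)·s + 1/16 = 0
which factors as (s − 1)·(1/18·s − 1/16) = 0, giving roots s = 1 and s = (1/16)/(1/18) = 9/8. Since 9/8 ≥ 1, the smallest root in [0, 1] is s = 1.)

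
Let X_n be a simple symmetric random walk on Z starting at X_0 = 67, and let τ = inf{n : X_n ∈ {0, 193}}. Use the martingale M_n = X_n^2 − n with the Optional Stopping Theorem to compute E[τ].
E[τ] = 8442

M_n = X_n^2 − n is a martingale (since E[X_{n+1}^2 | F_n] = X_n^2 + 1). By OST (τ has finite mean in a bounded region), E[M_τ] = E[M_0] = X_0^2 − 0 = 67^2 = 4489. Also E[M_τ] = E[X_τ^2] − E[τ]. The walk exits at 0 or 193, with P(hit 193 first) = 67/193, so E[X_τ^2] = 193^2 · 67/193 + 0 = 12931. Thus E[τ] = E[X_τ^2] − E[M_τ] = 12931 − 4489 = 8442 = 67(193 − 67) = 8442.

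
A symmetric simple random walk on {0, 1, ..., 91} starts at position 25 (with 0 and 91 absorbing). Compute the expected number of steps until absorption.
E[τ | X_0 = 25] = 1650

Let v_k = E[τ | X_0 = k]. Boundary: v_0 = v_91 = 0. Recurrence: v_k = 1 + (v_{k-1} + v_{k+1})/2 for 1 ≤ k ≤ 90. The particular solution to v_k − (v_{k-1} + v_{k+1})/2 = 1 is v_k = −k^2. Adding homogeneous solution A + B k and matching boundaries gives v_k = k (91 − k). Substituting k = 25: v_25 = 25 · 66 = 1650.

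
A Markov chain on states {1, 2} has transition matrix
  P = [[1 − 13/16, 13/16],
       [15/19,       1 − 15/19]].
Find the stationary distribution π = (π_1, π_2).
π_1 = 240/487, π_2 = 247/487

Solve πP = π with π_1 + π_2 = 1. From πP = π: π_1 · (1 − 13/16) + π_2 · 15/19 = π_1 ⇒ π_2 · 15/19 = π_1 · 13/16 ⇒ π_2/π_1 = (13/16)/(15/19) = 247/240. Together with π_1 + π_2 = 1:
  π_1 = (15/19)/(13/16 + 15/19) = (15/19)/(487/304) = 240/487,
  π_2 = (13/16)/(13/16 + 15/19) = (13/16)/(487/304) = 247/487.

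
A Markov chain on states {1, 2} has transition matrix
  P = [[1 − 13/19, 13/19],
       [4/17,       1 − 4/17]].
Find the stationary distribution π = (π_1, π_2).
π_1 = 76/297, π_2 = 221/297

Solve πP = π with π_1 + π_2 = 1. From πP = π: π_1 · (1 − 13/19) + π_2 · 4/17 = π_1 ⇒ π_2 · 4/17 = π_1 · 13/19 ⇒ π_2/π_1 = (13/19)/(4/17) = 221/76. Together with π_1 + π_2 = 1:
  π_1 = (4/17)/(13/19 + 4/17) = (4/17)/(297/323) = 76/297,
  π_2 = (13/19)/(13/19 + 4/17) = (13/19)/(297/323) = 221/297.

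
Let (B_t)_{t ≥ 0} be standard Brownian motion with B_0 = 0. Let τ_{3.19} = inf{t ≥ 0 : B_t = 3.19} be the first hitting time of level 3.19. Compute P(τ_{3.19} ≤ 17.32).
P(τ_{3.19} ≤ 17.32) = 2(1 − Φ(3.19/√17.32)) = 2(1 − Φ(0.7665)) ≈ 0.4434

By the reflection principle for standard BM, P(τ_b ≤ t) = 2 · P(B_t ≥ b). Since B_t ~ N(0, t), P(B_t ≥ 3.19) = 1 − Φ(3.19/√t) = 1 − Φ(3.19/√17.32) = 1 − Φ(0.7665) ≈ 0.22169. Doubling: P(τ_{3.19} ≤ 17.32) ≈ 2 · 0.22169 = 0.44338 ≈ 0.4434.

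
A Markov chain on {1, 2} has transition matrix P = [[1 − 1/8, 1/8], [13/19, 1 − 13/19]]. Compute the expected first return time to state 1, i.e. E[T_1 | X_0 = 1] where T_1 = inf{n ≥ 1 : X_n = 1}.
E[T_1 | X_0 = 1] = 1/π_1 = 123/104

For an irreducible recurrent Markov chain with stationary distribution π, E[T_i | X_0 = i] = 1/π_i (Kac's formula). Here π_1 = (13/19)/(1/8 + 13/19) = (13/19)/(123/152) = 104/123, so E[T_1 | X_0 = 1] = 1/π_1 = (1/8 + 13/19)/(13/19) = (123/152)/(13/19) = 123/104.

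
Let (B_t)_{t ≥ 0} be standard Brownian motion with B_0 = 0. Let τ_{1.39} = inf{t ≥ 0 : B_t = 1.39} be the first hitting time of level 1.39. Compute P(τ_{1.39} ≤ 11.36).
P(τ_{1.39} ≤ 11.36) = 2(1 − Φ(1.39/√11.36)) = 2(1 − Φ(0.4124)) ≈ 0.6800

By the reflection principle for standard BM, P(τ_b ≤ t) = 2 · P(B_t ≥ b). Since B_t ~ N(0, t), P(B_t ≥ 1.39) = 1 − Φ(1.39/√t) = 1 − Φ(1.39/√11.36) = 1 − Φ(0.4124) ≈ 0.34002. Doubling: P(τ_{1.39} ≤ 11.36) ≈ 2 · 0.34002 = 0.68004 ≈ 0.6800.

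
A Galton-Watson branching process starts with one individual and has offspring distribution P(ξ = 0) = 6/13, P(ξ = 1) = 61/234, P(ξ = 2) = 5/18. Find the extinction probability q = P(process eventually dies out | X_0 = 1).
q = 1

Mean offspring μ = 0·6/13 + 1·61/234 + 2·5/18 = 191/234 ≤ 1. For μ ≤ 1 with offspring not concentrated at 1, the Galton-Watson process goes extinct almost surely, so q = 1.
(Algebraic check: The pgf is f(s) = 6/13 + 61/234·s + 5/18·s². The extinction probability q is the smallest fixed point of f in [0, 1]. Setting s = f(s):
  5/18·s² + (61/234 − 1)·s + 6/13 = 0
  5/18·s² − (6/13 + 5/18)·s + 6/13 = 0
which factors as (s − 1)·(5/18·s − 6/13) = 0, giving roots s = 1 and s = (6/13)/(5/18) = 108/65. Since 108/65 ≥ 1, the smallest root in [0, 1] is s = 1.)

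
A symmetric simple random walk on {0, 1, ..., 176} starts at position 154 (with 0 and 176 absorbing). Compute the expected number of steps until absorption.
E[τ | X_0 = 154] = 3388

Let v_k = E[τ | X_0 = k]. Boundary: v_0 = v_176 = 0. Recurrence: v_k = 1 + (v_{k-1} + v_{k+1})/2 for 1 ≤ k ≤ 175. The particular solution to v_k − (v_{k-1} + v_{k+1})/2 = 1 is v_k = −k^2. Adding homogeneous solution A + B k and matching boundaries gives v_k = k (176 − k). Substituting k = 154: v_154 = 154 · 22 = 3388.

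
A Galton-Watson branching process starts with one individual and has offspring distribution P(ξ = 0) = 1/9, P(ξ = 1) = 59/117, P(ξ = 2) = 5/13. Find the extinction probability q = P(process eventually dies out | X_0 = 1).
q = 13/45

The pgf is f(s) = 1/9 + 59/117·s + 5/13·s². The extinction probability q is the smallest fixed point of f in [0, 1]. Setting s = f(s):
  5/13·s² + (59/117 − 1)·s + 1/9 = 0
  5/13·s² − (1/9 + 5/13)·s + 1/9 = 0
which factors as (s − 1)·(5/13·s − 1/9) = 0, giving roots s = 1 and s = (1/9)/(5/13) = 13/45.
Mean offspring μ = 59/117 + 2·5/13 = 149/117 > 1 (supercritical), so q < 1. The extinction probability is the smaller root: q = (1/9)/(5/13) = 13/45.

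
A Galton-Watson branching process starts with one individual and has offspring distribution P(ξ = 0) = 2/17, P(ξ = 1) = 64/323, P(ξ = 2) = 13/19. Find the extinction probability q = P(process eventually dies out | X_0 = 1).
q = 38/221

The pgf is f(s) = 2/17 + 64/323·s + 13/19·s². The extinction probability q is the smallest fixed point of f in [0, 1]. Setting s = f(s):
  13/19·s² + (64/323 − 1)·s + 2/17 = 0
  13/19·s² − (2/17 + 13/19)·s + 2/17 = 0
which factors as (s − 1)·(13/19·s − 2/17) = 0, giving roots s = 1 and s = (2/17)/(13/19) = 38/221.
Mean offspring μ = 64/323 + 2·13/19 = 506/323 > 1 (supercritical), so q < 1. The extinction probability is the smaller root: q = (2/17)/(13/19) = 38/221.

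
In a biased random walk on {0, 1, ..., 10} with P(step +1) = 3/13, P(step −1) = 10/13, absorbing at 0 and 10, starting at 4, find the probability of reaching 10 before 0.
P(hit 10 before 0) = (1 − (10/3)^4) / (1 − (10/3)^10) = 79461/109889461

Let u_k denote P(reach 10 before 0 | start at k). Boundary: u_0 = 0, u_10 = 1. Recurrence: u_k = 3/13·u_{k+1} + 10/13·u_{k-1} for 1 ≤ k ≤ 9. Try u_k = A + B·r^k with r = q/p = (10/13)/(3/13) = 10/3. Substitution satisfies the recurrence; boundary conditions give:
  u_k = (1 − r^k) / (1 − r^N) = (1 − (10/3)^4) / (1 − (10/3)^10) = 79461/109889461.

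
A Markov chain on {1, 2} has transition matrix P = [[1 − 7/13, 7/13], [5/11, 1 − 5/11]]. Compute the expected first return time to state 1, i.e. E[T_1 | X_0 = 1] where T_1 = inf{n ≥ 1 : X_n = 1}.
E[T_1 | X_0 = 1] = 1/π_1 = 142/65

For an irreducible recurrent Markov chain with stationary distribution π, E[T_i | X_0 = i] = 1/π_i (Kac's formula). Here π_1 = (5/11)/(7/13 + 5/11) = (5/11)/(142/143) = 65/142, so E[T_1 | X_0 = 1] = 1/π_1 = (7/13 + 5/11)/(5/11) = (142/143)/(5/11) = 142/65.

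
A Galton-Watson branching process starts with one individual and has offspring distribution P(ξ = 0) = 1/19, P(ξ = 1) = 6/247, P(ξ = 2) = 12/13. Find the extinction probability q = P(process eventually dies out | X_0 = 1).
q = 13/228

The pgf is f(s) = 1/19 + 6/247·s + 12/13·s². The extinction probability q is the smallest fixed point of f in [0, 1]. Setting s = f(s):
  12/13·s² + (6/247 − 1)·s + 1/19 = 0
  12/13·s² − (1/19 + 12/13)·s + 1/19 = 0
which factors as (s − 1)·(12/13·s − 1/19) = 0, giving roots s = 1 and s = (1/19)/(12/13) = 13/228.
Mean offspring μ = 6/247 + 2·12/13 = 462/247 > 1 (supercritical), so q < 1. The extinction probability is the smaller root: q = (1/19)/(12/13) = 13/228.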